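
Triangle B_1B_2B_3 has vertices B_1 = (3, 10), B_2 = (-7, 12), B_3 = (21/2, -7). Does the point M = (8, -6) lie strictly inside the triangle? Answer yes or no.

no

Barycentric coordinates of M: (-6/31, 7/31, 30/31).
The three coordinates are negative, positive, positive; a point is interior exactly when all three are positive.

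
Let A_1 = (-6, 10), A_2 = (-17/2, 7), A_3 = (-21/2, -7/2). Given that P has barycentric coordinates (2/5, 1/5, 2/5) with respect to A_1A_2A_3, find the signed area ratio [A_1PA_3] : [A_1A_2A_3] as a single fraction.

The signed ratio [A_1PA_3]/[A_1A_2A_3] equals the barycentric coordinate of P at vertex A_2, which is 1/5.

1/5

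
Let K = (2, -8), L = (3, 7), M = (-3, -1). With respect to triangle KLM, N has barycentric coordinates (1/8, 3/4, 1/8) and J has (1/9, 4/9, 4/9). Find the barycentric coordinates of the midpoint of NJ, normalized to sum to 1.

Since both coordinate triples sum to 1, the midpoint's barycentrics are the componentwise average.
(1/8+1/9)/2 = 17/144; similarly 43/72 and 41/144.

(17/144, 43/72, 41/144)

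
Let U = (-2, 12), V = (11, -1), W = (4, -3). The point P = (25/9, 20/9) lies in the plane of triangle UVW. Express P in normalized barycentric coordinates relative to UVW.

(1/3, 1/9, 5/9)

Signed area of the reference triangle: [UVW] = ½·((-2)·(-1−(-3)) + 11·(-3−12) + 4·(12−(-1))) = ½·(-4 − 165 + 52) = -117/2.
[PVW] = ½·((25/9)·(-1−(-3)) + 11·(-3−(20/9)) + 4·(20/9−(-1))) = ½·(50/9 − 517/9 + 116/9) = -39/2, so the U-coordinate is (-39/2)/(-117/2) = 1/3.
[UPW] = ½·((-2)·(20/9−(-3)) + (25/9)·(-3−12) + 4·(12−(20/9))) = ½·(-94/9 − 125/3 + 352/9) = -13/2, so the V-coordinate is 1/9.
[UVP] = ½·((-2)·(-1−(20/9)) + 11·(20/9−12) + (25/9)·(12−(-1))) = ½·(58/9 − 968/9 + 325/9) = -65/2, so the W-coordinate is 5/9.
Check: 1/3 + 1/9 + 5/9 = 1.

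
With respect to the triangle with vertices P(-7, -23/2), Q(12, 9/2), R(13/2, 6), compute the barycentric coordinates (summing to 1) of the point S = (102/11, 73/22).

Signed area of the reference triangle: [PQR] = ½·((-7)·(9/2−6) + 12·(6−(-23/2)) + (13/2)·(-23/2−(9/2))) = ½·(21/2 + 210 − 104) = 233/4.
[SQR] = ½·((102/11)·(9/2−6) + 12·(6−(73/22)) + (13/2)·(73/22−(9/2))) = ½·(-153/11 + 354/11 − 169/22) = 233/44, so the P-coordinate is (233/44)/(233/4) = 1/11.
[PSR] = ½·((-7)·(73/22−6) + (102/11)·(6−(-23/2)) + (13/2)·(-23/2−(73/22))) = ½·(413/22 + 1785/11 − 2119/22) = 466/11, so the Q-coordinate is 8/11.
[PQS] = ½·((-7)·(9/2−(73/22)) + 12·(73/22−(-23/2)) + (102/11)·(-23/2−(9/2))) = ½·(-91/11 + 1956/11 − 1632/11) = 233/22, so the R-coordinate is 2/11.

(1/11, 8/11, 2/11)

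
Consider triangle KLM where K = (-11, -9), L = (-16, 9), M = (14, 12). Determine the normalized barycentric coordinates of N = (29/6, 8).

Signed area of the reference triangle: [KLM] = ½·((-11)·(9−12) + (-16)·(12−(-9)) + 14·(-9−9)) = ½·(33 − 336 − 252) = -555/2.
[NLM] = ½·((29/6)·(9−12) + (-16)·(12−8) + 14·(8−9)) = ½·(-29/2 − 64 − 14) = -185/4, so the K-coordinate is (-185/4)/(-555/2) = 1/6.
[KNM] = ½·((-11)·(8−12) + (29/6)·(12−(-9)) + 14·(-9−8)) = ½·(44 + 203/2 − 238) = -185/4, so the L-coordinate is 1/6.
[KLN] = ½·((-11)·(9−8) + (-16)·(8−(-9)) + (29/6)·(-9−9)) = ½·(-11 − 272 − 87) = -185, so the M-coordinate is 2/3.
Check: 1/6 + 1/6 + 2/3 = 1.

(1/6, 1/6, 2/3)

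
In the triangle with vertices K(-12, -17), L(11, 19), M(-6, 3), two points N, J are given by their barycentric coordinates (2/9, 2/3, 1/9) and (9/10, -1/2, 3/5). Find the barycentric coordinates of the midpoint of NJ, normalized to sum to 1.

(101/180, 1/12, 16/45)

Since both coordinate triples sum to 1, the midpoint's barycentrics are the componentwise average.
(2/9+9/10)/2 = 101/180; similarly 1/12 and 16/45.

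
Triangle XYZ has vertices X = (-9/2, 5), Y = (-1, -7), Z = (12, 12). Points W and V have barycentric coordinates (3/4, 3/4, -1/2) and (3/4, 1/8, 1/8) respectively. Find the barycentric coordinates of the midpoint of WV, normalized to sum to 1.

Since both coordinate triples sum to 1, the midpoint's barycentrics are the componentwise average.
(3/4+3/4)/2 = 3/4; similarly 7/16 and -3/16.

(3/4, 7/16, -3/16)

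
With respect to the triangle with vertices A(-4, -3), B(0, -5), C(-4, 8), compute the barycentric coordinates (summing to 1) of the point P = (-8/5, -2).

(1/5, 3/5, 1/5)

Signed area of the reference triangle: [ABC] = ½·((-4)·(-5−8) + 0·(8−(-3)) + (-4)·(-3−(-5))) = ½·(52 + 0 − 8) = 22.
[PBC] = ½·((-8/5)·(-5−8) + 0·(8−(-2)) + (-4)·(-2−(-5))) = ½·(104/5 + 0 − 12) = 22/5, so the A-coordinate is (22/5)/22 = 1/5.
[APC] = ½·((-4)·(-2−8) + (-8/5)·(8−(-3)) + (-4)·(-3−(-2))) = ½·(40 − 88/5 + 4) = 66/5, so the B-coordinate is 3/5.
[ABP] = ½·((-4)·(-5−(-2)) + 0·(-2−(-3)) + (-8/5)·(-3−(-5))) = ½·(12 + 0 − 16/5) = 22/5, so the C-coordinate is 1/5.
Check: 1/5 + 3/5 + 1/5 = 1.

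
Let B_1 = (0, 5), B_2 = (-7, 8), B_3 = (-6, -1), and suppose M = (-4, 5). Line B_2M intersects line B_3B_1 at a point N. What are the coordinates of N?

(-2, 3)

Barycentric coordinates of M with respect to B_1B_2B_3: (2/5, 2/5, 1/5).
On side B_3B_1 the B_2-coordinate is zero; dropping M's B_2-weight 2/5 and renormalizing the remaining 1/5 : 2/5 gives weights 1/3, 2/3 on B_3, B_1.
N = (1/3)·(-6, -1) + (2/3)·(0, 5) = (-2, 3).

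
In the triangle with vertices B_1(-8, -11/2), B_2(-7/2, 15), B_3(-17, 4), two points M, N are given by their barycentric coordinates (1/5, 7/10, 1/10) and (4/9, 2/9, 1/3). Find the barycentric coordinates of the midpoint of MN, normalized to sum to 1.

Since both coordinate triples sum to 1, the midpoint's barycentrics are the componentwise average.
(1/5+4/9)/2 = 29/90; similarly 83/180 and 13/60.

(29/90, 83/180, 13/60)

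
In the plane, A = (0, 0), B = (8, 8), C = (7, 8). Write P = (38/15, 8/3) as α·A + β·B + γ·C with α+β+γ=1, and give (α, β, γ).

Signed area of the reference triangle: [ABC] = ½·(0·(8−8) + 8·(8−0) + 7·(0−8)) = ½·(0 + 64 − 56) = 4.
[PBC] = ½·((38/15)·(8−8) + 8·(8−(8/3)) + 7·(8/3−8)) = ½·(0 + 128/3 − 112/3) = 8/3, so the A-coordinate is (8/3)/4 = 2/3.
[APC] = ½·(0·(8/3−8) + (38/15)·(8−0) + 7·(0−(8/3))) = ½·(0 + 304/15 − 56/3) = 4/5, so the B-coordinate is 1/5.
[ABP] = ½·(0·(8−(8/3)) + 8·(8/3−0) + (38/15)·(0−8)) = ½·(0 + 64/3 − 304/15) = 8/15, so the C-coordinate is 2/15.
Check: 2/3 + 1/5 + 2/15 = 1.

(2/3, 1/5, 2/15)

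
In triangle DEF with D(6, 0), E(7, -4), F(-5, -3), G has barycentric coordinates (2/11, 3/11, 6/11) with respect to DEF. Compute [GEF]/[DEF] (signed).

2/11

The signed ratio [GEF]/[DEF] equals the barycentric coordinate of G at vertex D, which is 2/11.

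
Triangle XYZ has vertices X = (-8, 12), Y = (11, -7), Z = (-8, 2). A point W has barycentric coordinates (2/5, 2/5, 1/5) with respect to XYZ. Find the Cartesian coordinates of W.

(-2/5, 12/5)

W = (2/5)·X + (2/5)·Y + (1/5)·Z.
x-coordinate: (2/5)·(-8) + (2/5)·11 + (1/5)·(-8) = -2/5.
y-coordinate: (2/5)·12 + (2/5)·(-7) + (1/5)·2 = 12/5.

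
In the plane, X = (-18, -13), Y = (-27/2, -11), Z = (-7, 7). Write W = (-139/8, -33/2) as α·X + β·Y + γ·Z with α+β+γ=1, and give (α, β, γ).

Signed area of the reference triangle: [XYZ] = ½·((-18)·(-11−7) + (-27/2)·(7−(-13)) + (-7)·(-13−(-11))) = ½·(324 − 270 + 14) = 34.
[WYZ] = ½·((-139/8)·(-11−7) + (-27/2)·(7−(-33/2)) + (-7)·(-33/2−(-11))) = ½·(1251/4 − 1269/4 + 77/2) = 17, so the X-coordinate is 17/34 = 1/2.
[XWZ] = ½·((-18)·(-33/2−7) + (-139/8)·(7−(-13)) + (-7)·(-13−(-33/2))) = ½·(423 − 695/2 − 49/2) = 51/2, so the Y-coordinate is 3/4.
[XYW] = ½·((-18)·(-11−(-33/2)) + (-27/2)·(-33/2−(-13)) + (-139/8)·(-13−(-11))) = ½·(-99 + 189/4 + 139/4) = -17/2, so the Z-coordinate is -1/4.
Check: 1/2 + 3/4 − 1/4 = 1.

(1/2, 3/4, -1/4)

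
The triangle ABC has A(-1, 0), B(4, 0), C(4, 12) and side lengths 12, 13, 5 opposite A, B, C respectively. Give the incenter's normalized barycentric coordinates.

(2/5, 13/30, 1/6)

The incenter has barycentric coordinates proportional to the opposite side lengths: (12 : 13 : 5).
Normalizing by 12+13+5 = 30 gives (2/5, 13/30, 1/6).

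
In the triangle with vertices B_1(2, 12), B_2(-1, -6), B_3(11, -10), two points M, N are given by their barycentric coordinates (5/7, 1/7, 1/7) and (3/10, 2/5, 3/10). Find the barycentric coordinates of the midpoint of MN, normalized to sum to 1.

(71/140, 19/70, 31/140)

Since both coordinate triples sum to 1, the midpoint's barycentrics are the componentwise average.
(5/7+3/10)/2 = 71/140; similarly 19/70 and 31/140.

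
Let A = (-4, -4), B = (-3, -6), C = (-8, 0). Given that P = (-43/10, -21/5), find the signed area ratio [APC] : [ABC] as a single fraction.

[ABC] = ½·((-4)·(-6−0) + (-3)·(0−(-4)) + (-8)·(-4−(-6))) = ½·(24 − 12 − 16) = -2.
[APC] = ½·((-4)·(-21/5−0) + (-43/10)·(0−(-4)) + (-8)·(-4−(-21/5))) = ½·(84/5 − 86/5 − 8/5) = -1, so the ratio is (-1)/(-2) = 1/2.

1/2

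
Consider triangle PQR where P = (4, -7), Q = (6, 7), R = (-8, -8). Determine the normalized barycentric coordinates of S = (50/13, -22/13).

Signed area of the reference triangle: [PQR] = ½·(4·(7−(-8)) + 6·(-8−(-7)) + (-8)·(-7−7)) = ½·(60 − 6 + 112) = 83.
[SQR] = ½·((50/13)·(7−(-8)) + 6·(-8−(-22/13)) + (-8)·(-22/13−7)) = ½·(750/13 − 492/13 + 904/13) = 581/13, so the P-coordinate is (581/13)/83 = 7/13.
[PSR] = ½·(4·(-22/13−(-8)) + (50/13)·(-8−(-7)) + (-8)·(-7−(-22/13))) = ½·(328/13 − 50/13 + 552/13) = 415/13, so the Q-coordinate is 5/13.
[PQS] = ½·(4·(7−(-22/13)) + 6·(-22/13−(-7)) + (50/13)·(-7−7)) = ½·(452/13 + 414/13 − 700/13) = 83/13, so the R-coordinate is 1/13.

(7/13, 5/13, 1/13)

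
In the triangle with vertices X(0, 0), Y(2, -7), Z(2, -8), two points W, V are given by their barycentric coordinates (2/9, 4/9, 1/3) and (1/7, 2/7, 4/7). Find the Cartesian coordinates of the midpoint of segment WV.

(103/63, -389/63)

Barycentric coordinates of the midpoint are the average: (23/126, 23/63, 19/42).
Converting: (23/126)·X + (23/63)·Y + (19/42)·Z = (103/63, -389/63).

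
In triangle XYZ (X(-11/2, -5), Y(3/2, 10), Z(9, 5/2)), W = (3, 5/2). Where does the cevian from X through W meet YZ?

(99/16, 85/16)

Barycentric coordinates of W with respect to XYZ: (3/11, 3/11, 5/11).
On side YZ the X-coordinate is zero; dropping W's X-weight 3/11 and renormalizing the remaining 3/11 : 5/11 gives weights 3/8, 5/8 on Y, Z.
V = (3/8)·(3/2, 10) + (5/8)·(9, 5/2) = (99/16, 85/16).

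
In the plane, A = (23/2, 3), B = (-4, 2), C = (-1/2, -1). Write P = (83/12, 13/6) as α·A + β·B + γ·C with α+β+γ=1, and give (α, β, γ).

Signed area of the reference triangle: [ABC] = ½·((23/2)·(2−(-1)) + (-4)·(-1−3) + (-1/2)·(3−2)) = ½·(69/2 + 16 − 1/2) = 25.
[PBC] = ½·((83/12)·(2−(-1)) + (-4)·(-1−(13/6)) + (-1/2)·(13/6−2)) = ½·(83/4 + 38/3 − 1/12) = 50/3, so the A-coordinate is (50/3)/25 = 2/3.
[APC] = ½·((23/2)·(13/6−(-1)) + (83/12)·(-1−3) + (-1/2)·(3−(13/6))) = ½·(437/12 − 83/3 − 5/12) = 25/6, so the B-coordinate is 1/6.
[ABP] = ½·((23/2)·(2−(13/6)) + (-4)·(13/6−3) + (83/12)·(3−2)) = ½·(-23/12 + 10/3 + 83/12) = 25/6, so the C-coordinate is 1/6.
Check: 2/3 + 1/6 + 1/6 = 1.

(2/3, 1/6, 1/6)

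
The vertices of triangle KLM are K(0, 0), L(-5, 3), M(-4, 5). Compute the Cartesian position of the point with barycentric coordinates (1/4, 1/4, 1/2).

N = (1/4)·K + (1/4)·L + (1/2)·M.
x-coordinate: (1/4)·0 + (1/4)·(-5) + (1/2)·(-4) = -13/4.
y-coordinate: (1/4)·0 + (1/4)·3 + (1/2)·5 = 13/4.

(-13/4, 13/4)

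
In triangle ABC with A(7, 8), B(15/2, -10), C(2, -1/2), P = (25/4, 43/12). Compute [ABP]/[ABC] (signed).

1/6

[ABC] = ½·(7·(-10−(-1/2)) + (15/2)·(-1/2−8) + 2·(8−(-10))) = ½·(-133/2 − 255/4 + 36) = -377/8.
[ABP] = ½·(7·(-10−(43/12)) + (15/2)·(43/12−8) + (25/4)·(8−(-10))) = ½·(-1141/12 − 265/8 + 225/2) = -377/48, so the ratio is (-377/48)/(-377/8) = 1/6.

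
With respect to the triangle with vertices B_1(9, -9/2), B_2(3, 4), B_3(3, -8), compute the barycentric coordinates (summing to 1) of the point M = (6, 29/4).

Signed area of the reference triangle: [B_1B_2B_3] = ½·(9·(4−(-8)) + 3·(-8−(-9/2)) + 3·(-9/2−4)) = ½·(108 − 21/2 − 51/2) = 36.
[MB_2B_3] = ½·(6·(4−(-8)) + 3·(-8−(29/4)) + 3·(29/4−4)) = ½·(72 − 183/4 + 39/4) = 18, so the B_1-coordinate is 18/36 = 1/2.
[B_1MB_3] = ½·(9·(29/4−(-8)) + 6·(-8−(-9/2)) + 3·(-9/2−(29/4))) = ½·(549/4 − 21 − 141/4) = 81/2, so the B_2-coordinate is 9/8.
[B_1B_2M] = ½·(9·(4−(29/4)) + 3·(29/4−(-9/2)) + 6·(-9/2−4)) = ½·(-117/4 + 141/4 − 51) = -45/2, so the B_3-coordinate is -5/8.
Check: 1/2 + 9/8 − 5/8 = 1.

(1/2, 9/8, -5/8)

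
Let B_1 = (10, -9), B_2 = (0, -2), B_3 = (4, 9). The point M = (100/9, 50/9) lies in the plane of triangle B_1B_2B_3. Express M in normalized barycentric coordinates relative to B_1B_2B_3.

(2/3, -7/9, 10/9)

Signed area of the reference triangle: [B_1B_2B_3] = ½·(10·(-2−9) + 0·(9−(-9)) + 4·(-9−(-2))) = ½·(-110 + 0 − 28) = -69.
[MB_2B_3] = ½·((100/9)·(-2−9) + 0·(9−(50/9)) + 4·(50/9−(-2))) = ½·(-1100/9 + 0 + 272/9) = -46, so the B_1-coordinate is (-46)/(-69) = 2/3.
[B_1MB_3] = ½·(10·(50/9−9) + (100/9)·(9−(-9)) + 4·(-9−(50/9))) = ½·(-310/9 + 200 − 524/9) = 161/3, so the B_2-coordinate is -7/9.
[B_1B_2M] = ½·(10·(-2−(50/9)) + 0·(50/9−(-9)) + (100/9)·(-9−(-2))) = ½·(-680/9 + 0 − 700/9) = -230/3, so the B_3-coordinate is 10/9.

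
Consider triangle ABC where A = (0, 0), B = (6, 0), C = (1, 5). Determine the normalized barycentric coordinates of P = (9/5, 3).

(1/5, 1/5, 3/5)

Signed area of the reference triangle: [ABC] = ½·(0·(0−5) + 6·(5−0) + 1·(0−0)) = ½·(0 + 30 + 0) = 15.
[PBC] = ½·((9/5)·(0−5) + 6·(5−3) + 1·(3−0)) = ½·(-9 + 12 + 3) = 3, so the A-coordinate is 3/15 = 1/5.
[APC] = ½·(0·(3−5) + (9/5)·(5−0) + 1·(0−3)) = ½·(0 + 9 − 3) = 3, so the B-coordinate is 1/5.
[ABP] = ½·(0·(0−3) + 6·(3−0) + (9/5)·(0−0)) = ½·(0 + 18 + 0) = 9, so the C-coordinate is 3/5.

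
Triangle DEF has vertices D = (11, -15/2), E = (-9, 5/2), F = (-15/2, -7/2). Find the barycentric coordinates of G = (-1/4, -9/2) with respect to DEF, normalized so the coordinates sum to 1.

Signed area of the reference triangle: [DEF] = ½·(11·(5/2−(-7/2)) + (-9)·(-7/2−(-15/2)) + (-15/2)·(-15/2−(5/2))) = ½·(66 − 36 + 75) = 105/2.
[GEF] = ½·((-1/4)·(5/2−(-7/2)) + (-9)·(-7/2−(-9/2)) + (-15/2)·(-9/2−(5/2))) = ½·(-3/2 − 9 + 105/2) = 21, so the D-coordinate is 21/(105/2) = 2/5.
[DGF] = ½·(11·(-9/2−(-7/2)) + (-1/4)·(-7/2−(-15/2)) + (-15/2)·(-15/2−(-9/2))) = ½·(-11 − 1 + 45/2) = 21/4, so the E-coordinate is 1/10.
[DEG] = ½·(11·(5/2−(-9/2)) + (-9)·(-9/2−(-15/2)) + (-1/4)·(-15/2−(5/2))) = ½·(77 − 27 + 5/2) = 105/4, so the F-coordinate is 1/2.
Check: 2/5 + 1/10 + 1/2 = 1.

(2/5, 1/10, 1/2)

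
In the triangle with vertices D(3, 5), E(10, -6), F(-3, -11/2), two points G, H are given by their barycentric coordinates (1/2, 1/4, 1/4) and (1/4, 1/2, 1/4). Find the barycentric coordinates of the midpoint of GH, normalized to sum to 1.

Since both coordinate triples sum to 1, the midpoint's barycentrics are the componentwise average.
(1/2+1/4)/2 = 3/8; similarly 3/8 and 1/4.

(3/8, 3/8, 1/4)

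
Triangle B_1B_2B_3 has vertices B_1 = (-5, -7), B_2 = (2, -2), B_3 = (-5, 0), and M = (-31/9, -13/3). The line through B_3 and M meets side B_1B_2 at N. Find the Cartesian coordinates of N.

(-3, -39/7)

Barycentric coordinates of M with respect to B_1B_2B_3: (5/9, 2/9, 2/9).
On side B_1B_2 the B_3-coordinate is zero; dropping M's B_3-weight 2/9 and renormalizing the remaining 5/9 : 2/9 gives weights 5/7, 2/7 on B_1, B_2.
N = (5/7)·(-5, -7) + (2/7)·(2, -2) = (-3, -39/7).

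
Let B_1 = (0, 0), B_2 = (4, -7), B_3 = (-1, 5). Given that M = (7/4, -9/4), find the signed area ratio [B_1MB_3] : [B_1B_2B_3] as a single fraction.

1/2

[B_1B_2B_3] = ½·(0·(-7−5) + 4·(5−0) + (-1)·(0−(-7))) = ½·(0 + 20 − 7) = 13/2.
[B_1MB_3] = ½·(0·(-9/4−5) + (7/4)·(5−0) + (-1)·(0−(-9/4))) = ½·(0 + 35/4 − 9/4) = 13/4, so the ratio is (13/4)/(13/2) = 1/2.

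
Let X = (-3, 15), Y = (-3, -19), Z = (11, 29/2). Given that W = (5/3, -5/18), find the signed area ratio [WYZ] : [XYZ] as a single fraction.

[XYZ] = ½·((-3)·(-19−(29/2)) + (-3)·(29/2−15) + 11·(15−(-19))) = ½·(201/2 + 3/2 + 374) = 238.
[WYZ] = ½·((5/3)·(-19−(29/2)) + (-3)·(29/2−(-5/18)) + 11·(-5/18−(-19))) = ½·(-335/6 − 133/3 + 3707/18) = 476/9, so the ratio is (476/9)/238 = 2/9.

2/9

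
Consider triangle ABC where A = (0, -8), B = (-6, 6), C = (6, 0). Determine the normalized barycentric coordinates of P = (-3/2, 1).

Signed area of the reference triangle: [ABC] = ½·(0·(6−0) + (-6)·(0−(-8)) + 6·(-8−6)) = ½·(0 − 48 − 84) = -66.
[PBC] = ½·((-3/2)·(6−0) + (-6)·(0−1) + 6·(1−6)) = ½·(-9 + 6 − 30) = -33/2, so the A-coordinate is (-33/2)/(-66) = 1/4.
[APC] = ½·(0·(1−0) + (-3/2)·(0−(-8)) + 6·(-8−1)) = ½·(0 − 12 − 54) = -33, so the B-coordinate is 1/2.
[ABP] = ½·(0·(6−1) + (-6)·(1−(-8)) + (-3/2)·(-8−6)) = ½·(0 − 54 + 21) = -33/2, so the C-coordinate is 1/4.
Check: 1/4 + 1/2 + 1/4 = 1.

(1/4, 1/2, 1/4)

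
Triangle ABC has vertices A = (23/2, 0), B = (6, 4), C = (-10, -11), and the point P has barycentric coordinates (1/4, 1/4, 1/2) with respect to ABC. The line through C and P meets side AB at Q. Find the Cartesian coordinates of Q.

Line CP meets AB where the C-coordinate vanishes; zeroing P's C-weight and renormalizing leaves A, B-weights 1/4 : 1/4 → (1/2, 1/2).
So Q = (1/2)·A + (1/2)·B = (35/4, 2).

(35/4, 2)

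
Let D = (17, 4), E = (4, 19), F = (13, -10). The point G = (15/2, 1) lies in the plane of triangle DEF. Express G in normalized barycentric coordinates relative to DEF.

Signed area of the reference triangle: [DEF] = ½·(17·(19−(-10)) + 4·(-10−4) + 13·(4−19)) = ½·(493 − 56 − 195) = 121.
[GEF] = ½·((15/2)·(19−(-10)) + 4·(-10−1) + 13·(1−19)) = ½·(435/2 − 44 − 234) = -121/4, so the D-coordinate is (-121/4)/121 = -1/4.
[DGF] = ½·(17·(1−(-10)) + (15/2)·(-10−4) + 13·(4−1)) = ½·(187 − 105 + 39) = 121/2, so the E-coordinate is 1/2.
[DEG] = ½·(17·(19−1) + 4·(1−4) + (15/2)·(4−19)) = ½·(306 − 12 − 225/2) = 363/4, so the F-coordinate is 3/4.

(-1/4, 1/2, 3/4)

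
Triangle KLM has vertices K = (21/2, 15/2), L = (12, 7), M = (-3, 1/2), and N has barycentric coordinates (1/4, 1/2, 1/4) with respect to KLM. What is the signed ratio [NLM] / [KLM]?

The signed ratio [NLM]/[KLM] equals the barycentric coordinate of N at vertex K, which is 1/4.

1/4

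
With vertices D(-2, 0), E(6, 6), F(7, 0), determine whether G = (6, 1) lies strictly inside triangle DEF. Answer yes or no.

Barycentric coordinates of G: (5/54, 1/6, 20/27).
The three coordinates are positive, positive, positive; a point is interior exactly when all three are positive.

yes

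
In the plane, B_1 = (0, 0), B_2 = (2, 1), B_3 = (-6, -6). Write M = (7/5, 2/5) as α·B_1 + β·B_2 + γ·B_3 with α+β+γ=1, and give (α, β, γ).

Signed area of the reference triangle: [B_1B_2B_3] = ½·(0·(1−(-6)) + 2·(-6−0) + (-6)·(0−1)) = ½·(0 − 12 + 6) = -3.
[MB_2B_3] = ½·((7/5)·(1−(-6)) + 2·(-6−(2/5)) + (-6)·(2/5−1)) = ½·(49/5 − 64/5 + 18/5) = 3/10, so the B_1-coordinate is (3/10)/(-3) = -1/10.
[B_1MB_3] = ½·(0·(2/5−(-6)) + (7/5)·(-6−0) + (-6)·(0−(2/5))) = ½·(0 − 42/5 + 12/5) = -3, so the B_2-coordinate is 1.
[B_1B_2M] = ½·(0·(1−(2/5)) + 2·(2/5−0) + (7/5)·(0−1)) = ½·(0 + 4/5 − 7/5) = -3/10, so the B_3-coordinate is 1/10.
Check: -1/10 + 1 + 1/10 = 1.

(-1/10, 1, 1/10)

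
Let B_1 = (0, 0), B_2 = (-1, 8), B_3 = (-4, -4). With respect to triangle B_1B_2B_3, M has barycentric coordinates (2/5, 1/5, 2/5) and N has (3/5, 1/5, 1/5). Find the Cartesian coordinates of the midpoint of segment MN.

(-7/5, 2/5)

Barycentric coordinates of the midpoint are the average: (1/2, 1/5, 3/10).
Converting: (1/2)·B_1 + (1/5)·B_2 + (3/10)·B_3 = (-7/5, 2/5).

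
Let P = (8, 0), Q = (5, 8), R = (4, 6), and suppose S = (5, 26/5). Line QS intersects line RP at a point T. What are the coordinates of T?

Barycentric coordinates of S with respect to PQR: (1/5, 1/5, 3/5).
On side RP the Q-coordinate is zero; dropping S's Q-weight 1/5 and renormalizing the remaining 3/5 : 1/5 gives weights 3/4, 1/4 on R, P.
T = (3/4)·(4, 6) + (1/4)·(8, 0) = (5, 9/2).

(5, 9/2)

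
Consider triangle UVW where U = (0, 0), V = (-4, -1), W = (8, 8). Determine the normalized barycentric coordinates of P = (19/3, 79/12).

(1/12, 1/12, 5/6)

Signed area of the reference triangle: [UVW] = ½·(0·(-1−8) + (-4)·(8−0) + 8·(0−(-1))) = ½·(0 − 32 + 8) = -12.
[PVW] = ½·((19/3)·(-1−8) + (-4)·(8−(79/12)) + 8·(79/12−(-1))) = ½·(-57 − 17/3 + 182/3) = -1, so the U-coordinate is (-1)/(-12) = 1/12.
[UPW] = ½·(0·(79/12−8) + (19/3)·(8−0) + 8·(0−(79/12))) = ½·(0 + 152/3 − 158/3) = -1, so the V-coordinate is 1/12.
[UVP] = ½·(0·(-1−(79/12)) + (-4)·(79/12−0) + (19/3)·(0−(-1))) = ½·(0 − 79/3 + 19/3) = -10, so the W-coordinate is 5/6.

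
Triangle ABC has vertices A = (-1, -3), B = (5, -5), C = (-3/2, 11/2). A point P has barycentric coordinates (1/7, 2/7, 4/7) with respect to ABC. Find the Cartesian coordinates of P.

(3/7, 9/7)

P = (1/7)·A + (2/7)·B + (4/7)·C.
x-coordinate: (1/7)·(-1) + (2/7)·5 + (4/7)·(-3/2) = 3/7.
y-coordinate: (1/7)·(-3) + (2/7)·(-5) + (4/7)·(11/2) = 9/7.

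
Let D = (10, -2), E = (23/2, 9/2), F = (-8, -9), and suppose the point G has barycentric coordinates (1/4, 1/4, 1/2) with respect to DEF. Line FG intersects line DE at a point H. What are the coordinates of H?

(43/4, 5/4)

Line FG meets DE where the F-coordinate vanishes; zeroing G's F-weight and renormalizing leaves D, E-weights 1/4 : 1/4 → (1/2, 1/2).
So H = (1/2)·D + (1/2)·E = (43/4, 5/4).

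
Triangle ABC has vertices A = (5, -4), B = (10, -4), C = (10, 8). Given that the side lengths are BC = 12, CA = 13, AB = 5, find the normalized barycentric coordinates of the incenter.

The incenter has barycentric coordinates proportional to the opposite side lengths: (12 : 13 : 5).
Normalizing by 12+13+5 = 30 gives (2/5, 13/30, 1/6).

(2/5, 13/30, 1/6)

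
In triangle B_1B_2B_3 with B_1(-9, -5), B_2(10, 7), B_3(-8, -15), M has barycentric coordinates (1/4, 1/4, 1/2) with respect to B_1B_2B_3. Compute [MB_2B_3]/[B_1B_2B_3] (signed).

The signed ratio [MB_2B_3]/[B_1B_2B_3] equals the barycentric coordinate of M at vertex B_1, which is 1/4.

1/4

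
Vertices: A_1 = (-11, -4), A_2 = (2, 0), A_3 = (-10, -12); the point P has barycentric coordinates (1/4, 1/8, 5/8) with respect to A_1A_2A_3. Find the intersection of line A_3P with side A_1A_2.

Line A_3P meets A_1A_2 where the A_3-coordinate vanishes; zeroing P's A_3-weight and renormalizing leaves A_1, A_2-weights 1/4 : 1/8 → (2/3, 1/3).
So Q = (2/3)·A_1 + (1/3)·A_2 = (-20/3, -8/3).

(-20/3, -8/3)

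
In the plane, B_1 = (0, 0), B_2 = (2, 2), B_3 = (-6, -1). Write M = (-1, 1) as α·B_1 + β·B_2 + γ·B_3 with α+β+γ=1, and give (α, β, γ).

(-1/10, 7/10, 2/5)

Signed area of the reference triangle: [B_1B_2B_3] = ½·(0·(2−(-1)) + 2·(-1−0) + (-6)·(0−2)) = ½·(0 − 2 + 12) = 5.
[MB_2B_3] = ½·((-1)·(2−(-1)) + 2·(-1−1) + (-6)·(1−2)) = ½·(-3 − 4 + 6) = -1/2, so the B_1-coordinate is (-1/2)/5 = -1/10.
[B_1MB_3] = ½·(0·(1−(-1)) + (-1)·(-1−0) + (-6)·(0−1)) = ½·(0 + 1 + 6) = 7/2, so the B_2-coordinate is 7/10.
[B_1B_2M] = ½·(0·(2−1) + 2·(1−0) + (-1)·(0−2)) = ½·(0 + 2 + 2) = 2, so the B_3-coordinate is 2/5.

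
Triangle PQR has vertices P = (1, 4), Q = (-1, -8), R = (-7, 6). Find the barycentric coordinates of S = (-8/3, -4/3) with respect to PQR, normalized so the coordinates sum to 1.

(1/6, 1/2, 1/3)

Signed area of the reference triangle: [PQR] = ½·(1·(-8−6) + (-1)·(6−4) + (-7)·(4−(-8))) = ½·(-14 − 2 − 84) = -50.
[SQR] = ½·((-8/3)·(-8−6) + (-1)·(6−(-4/3)) + (-7)·(-4/3−(-8))) = ½·(112/3 − 22/3 − 140/3) = -25/3, so the P-coordinate is (-25/3)/(-50) = 1/6.
[PSR] = ½·(1·(-4/3−6) + (-8/3)·(6−4) + (-7)·(4−(-4/3))) = ½·(-22/3 − 16/3 − 112/3) = -25, so the Q-coordinate is 1/2.
[PQS] = ½·(1·(-8−(-4/3)) + (-1)·(-4/3−4) + (-8/3)·(4−(-8))) = ½·(-20/3 + 16/3 − 32) = -50/3, so the R-coordinate is 1/3.
Check: 1/6 + 1/2 + 1/3 = 1.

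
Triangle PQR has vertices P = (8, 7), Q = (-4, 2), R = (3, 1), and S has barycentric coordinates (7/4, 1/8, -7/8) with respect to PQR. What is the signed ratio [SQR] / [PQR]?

7/4

The signed ratio [SQR]/[PQR] equals the barycentric coordinate of S at vertex P, which is 7/4.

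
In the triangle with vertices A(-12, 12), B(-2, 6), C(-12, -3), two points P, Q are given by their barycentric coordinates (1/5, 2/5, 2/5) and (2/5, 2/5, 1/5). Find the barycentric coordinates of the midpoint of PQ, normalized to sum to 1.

Since both coordinate triples sum to 1, the midpoint's barycentrics are the componentwise average.
(1/5+2/5)/2 = 3/10; similarly 2/5 and 3/10.

(3/10, 2/5, 3/10)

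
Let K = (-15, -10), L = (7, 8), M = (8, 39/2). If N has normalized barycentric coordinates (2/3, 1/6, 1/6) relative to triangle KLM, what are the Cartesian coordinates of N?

N = (2/3)·K + (1/6)·L + (1/6)·M.
x-coordinate: (2/3)·(-15) + (1/6)·7 + (1/6)·8 = -15/2.
y-coordinate: (2/3)·(-10) + (1/6)·8 + (1/6)·(39/2) = -25/12.

(-15/2, -25/12)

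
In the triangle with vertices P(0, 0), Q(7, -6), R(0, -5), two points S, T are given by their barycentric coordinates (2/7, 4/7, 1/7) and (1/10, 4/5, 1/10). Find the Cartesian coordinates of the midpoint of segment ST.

(24/5, -661/140)

Barycentric coordinates of the midpoint are the average: (27/140, 24/35, 17/140).
Converting: (27/140)·P + (24/35)·Q + (17/140)·R = (24/5, -661/140).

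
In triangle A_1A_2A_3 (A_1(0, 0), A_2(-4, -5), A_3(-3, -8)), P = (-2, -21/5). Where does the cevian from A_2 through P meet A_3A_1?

(-3/2, -4)

Barycentric coordinates of P with respect to A_1A_2A_3: (2/5, 1/5, 2/5).
On side A_3A_1 the A_2-coordinate is zero; dropping P's A_2-weight 1/5 and renormalizing the remaining 2/5 : 2/5 gives weights 1/2, 1/2 on A_3, A_1.
Q = (1/2)·(-3, -8) + (1/2)·(0, 0) = (-3/2, -4).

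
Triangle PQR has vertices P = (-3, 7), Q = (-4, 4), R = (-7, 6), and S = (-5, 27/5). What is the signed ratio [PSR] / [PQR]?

2/5

[PQR] = ½·((-3)·(4−6) + (-4)·(6−7) + (-7)·(7−4)) = ½·(6 + 4 − 21) = -11/2.
[PSR] = ½·((-3)·(27/5−6) + (-5)·(6−7) + (-7)·(7−(27/5))) = ½·(9/5 + 5 − 56/5) = -11/5, so the ratio is (-11/5)/(-11/2) = 2/5.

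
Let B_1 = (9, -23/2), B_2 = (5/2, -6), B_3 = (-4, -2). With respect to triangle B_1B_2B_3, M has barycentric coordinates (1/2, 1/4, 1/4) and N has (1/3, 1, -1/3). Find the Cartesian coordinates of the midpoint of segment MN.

Barycentric coordinates of the midpoint are the average: (5/12, 5/8, -1/24).
Converting: (5/12)·B_1 + (5/8)·B_2 + (-1/24)·B_3 = (263/48, -203/24).

(263/48, -203/24)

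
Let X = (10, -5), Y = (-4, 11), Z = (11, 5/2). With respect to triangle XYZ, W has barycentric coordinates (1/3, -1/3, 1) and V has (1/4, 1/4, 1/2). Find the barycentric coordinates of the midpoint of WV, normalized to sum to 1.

Since both coordinate triples sum to 1, the midpoint's barycentrics are the componentwise average.
(1/3+1/4)/2 = 7/24; similarly -1/24 and 3/4.

(7/24, -1/24, 3/4)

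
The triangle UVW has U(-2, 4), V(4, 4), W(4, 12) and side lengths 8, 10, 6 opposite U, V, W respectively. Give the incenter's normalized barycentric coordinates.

(1/3, 5/12, 1/4)

The incenter has barycentric coordinates proportional to the opposite side lengths: (8 : 10 : 6).
Normalizing by 8+10+6 = 24 gives (1/3, 5/12, 1/4).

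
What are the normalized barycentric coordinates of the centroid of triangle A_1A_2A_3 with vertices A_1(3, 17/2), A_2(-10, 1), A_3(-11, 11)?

(1/3, 1/3, 1/3)

The centroid is the average of the vertices, so each weight is 1/3.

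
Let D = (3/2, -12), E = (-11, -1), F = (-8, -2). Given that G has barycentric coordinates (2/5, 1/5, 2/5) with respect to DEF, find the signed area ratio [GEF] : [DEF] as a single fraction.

The signed ratio [GEF]/[DEF] equals the barycentric coordinate of G at vertex D, which is 2/5.

2/5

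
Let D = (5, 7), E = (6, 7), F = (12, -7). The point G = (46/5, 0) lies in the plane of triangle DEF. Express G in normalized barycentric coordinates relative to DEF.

(-1/5, 7/10, 1/2)

Signed area of the reference triangle: [DEF] = ½·(5·(7−(-7)) + 6·(-7−7) + 12·(7−7)) = ½·(70 − 84 + 0) = -7.
[GEF] = ½·((46/5)·(7−(-7)) + 6·(-7−0) + 12·(0−7)) = ½·(644/5 − 42 − 84) = 7/5, so the D-coordinate is (7/5)/(-7) = -1/5.
[DGF] = ½·(5·(0−(-7)) + (46/5)·(-7−7) + 12·(7−0)) = ½·(35 − 644/5 + 84) = -49/10, so the E-coordinate is 7/10.
[DEG] = ½·(5·(7−0) + 6·(0−7) + (46/5)·(7−7)) = ½·(35 − 42 + 0) = -7/2, so the F-coordinate is 1/2.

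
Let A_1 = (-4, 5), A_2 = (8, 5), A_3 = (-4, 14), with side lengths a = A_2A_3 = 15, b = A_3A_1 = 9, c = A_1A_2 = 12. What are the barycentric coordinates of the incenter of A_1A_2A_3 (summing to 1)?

The incenter has barycentric coordinates proportional to the opposite side lengths: (15 : 9 : 12).
Normalizing by 15+9+12 = 36 gives (5/12, 1/4, 1/3).

(5/12, 1/4, 1/3)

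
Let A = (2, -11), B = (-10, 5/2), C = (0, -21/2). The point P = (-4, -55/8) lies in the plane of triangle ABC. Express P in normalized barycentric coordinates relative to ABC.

(-3/4, 1/4, 3/2)

Signed area of the reference triangle: [ABC] = ½·(2·(5/2−(-21/2)) + (-10)·(-21/2−(-11)) + 0·(-11−(5/2))) = ½·(26 − 5 + 0) = 21/2.
[PBC] = ½·((-4)·(5/2−(-21/2)) + (-10)·(-21/2−(-55/8)) + 0·(-55/8−(5/2))) = ½·(-52 + 145/4 + 0) = -63/8, so the A-coordinate is (-63/8)/(21/2) = -3/4.
[APC] = ½·(2·(-55/8−(-21/2)) + (-4)·(-21/2−(-11)) + 0·(-11−(-55/8))) = ½·(29/4 − 2 + 0) = 21/8, so the B-coordinate is 1/4.
[ABP] = ½·(2·(5/2−(-55/8)) + (-10)·(-55/8−(-11)) + (-4)·(-11−(5/2))) = ½·(75/4 − 165/4 + 54) = 63/4, so the C-coordinate is 3/2.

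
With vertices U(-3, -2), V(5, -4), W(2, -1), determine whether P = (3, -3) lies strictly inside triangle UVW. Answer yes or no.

yes

Barycentric coordinates of P: (1/6, 11/18, 2/9).
The three coordinates are positive, positive, positive; a point is interior exactly when all three are positive.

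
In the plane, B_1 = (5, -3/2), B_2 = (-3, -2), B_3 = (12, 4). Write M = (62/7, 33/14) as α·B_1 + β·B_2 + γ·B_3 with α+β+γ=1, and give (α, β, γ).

(1/7, 1/7, 5/7)

Signed area of the reference triangle: [B_1B_2B_3] = ½·(5·(-2−4) + (-3)·(4−(-3/2)) + 12·(-3/2−(-2))) = ½·(-30 − 33/2 + 6) = -81/4.
[MB_2B_3] = ½·((62/7)·(-2−4) + (-3)·(4−(33/14)) + 12·(33/14−(-2))) = ½·(-372/7 − 69/14 + 366/7) = -81/28, so the B_1-coordinate is (-81/28)/(-81/4) = 1/7.
[B_1MB_3] = ½·(5·(33/14−4) + (62/7)·(4−(-3/2)) + 12·(-3/2−(33/14))) = ½·(-115/14 + 341/7 − 324/7) = -81/28, so the B_2-coordinate is 1/7.
[B_1B_2M] = ½·(5·(-2−(33/14)) + (-3)·(33/14−(-3/2)) + (62/7)·(-3/2−(-2))) = ½·(-305/14 − 81/7 + 31/7) = -405/28, so the B_3-coordinate is 5/7.
Check: 1/7 + 1/7 + 5/7 = 1.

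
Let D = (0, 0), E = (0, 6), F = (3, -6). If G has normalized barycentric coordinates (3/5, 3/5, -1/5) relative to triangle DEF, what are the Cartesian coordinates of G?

(-3/5, 24/5)

G = (3/5)·D + (3/5)·E + (-1/5)·F.
x-coordinate: (3/5)·0 + (3/5)·0 + (-1/5)·3 = -3/5.
y-coordinate: (3/5)·0 + (3/5)·6 + (-1/5)·(-6) = 24/5.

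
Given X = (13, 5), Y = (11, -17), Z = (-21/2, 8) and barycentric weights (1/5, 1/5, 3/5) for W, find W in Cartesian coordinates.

W = (1/5)·X + (1/5)·Y + (3/5)·Z.
x-coordinate: (1/5)·13 + (1/5)·11 + (3/5)·(-21/2) = -3/2.
y-coordinate: (1/5)·5 + (1/5)·(-17) + (3/5)·8 = 12/5.

(-3/2, 12/5)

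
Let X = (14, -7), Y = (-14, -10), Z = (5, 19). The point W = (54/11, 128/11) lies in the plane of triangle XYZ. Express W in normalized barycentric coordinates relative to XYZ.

Signed area of the reference triangle: [XYZ] = ½·(14·(-10−19) + (-14)·(19−(-7)) + 5·(-7−(-10))) = ½·(-406 − 364 + 15) = -755/2.
[WYZ] = ½·((54/11)·(-10−19) + (-14)·(19−(128/11)) + 5·(128/11−(-10))) = ½·(-1566/11 − 1134/11 + 1190/11) = -755/11, so the X-coordinate is (-755/11)/(-755/2) = 2/11.
[XWZ] = ½·(14·(128/11−19) + (54/11)·(19−(-7)) + 5·(-7−(128/11))) = ½·(-1134/11 + 1404/11 − 1025/11) = -755/22, so the Y-coordinate is 1/11.
[XYW] = ½·(14·(-10−(128/11)) + (-14)·(128/11−(-7)) + (54/11)·(-7−(-10))) = ½·(-3332/11 − 2870/11 + 162/11) = -3020/11, so the Z-coordinate is 8/11.
Check: 2/11 + 1/11 + 8/11 = 1.

(2/11, 1/11, 8/11)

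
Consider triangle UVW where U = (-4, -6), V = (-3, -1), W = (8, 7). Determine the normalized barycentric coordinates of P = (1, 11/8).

(1/8, 1/2, 3/8)

Signed area of the reference triangle: [UVW] = ½·((-4)·(-1−7) + (-3)·(7−(-6)) + 8·(-6−(-1))) = ½·(32 − 39 − 40) = -47/2.
[PVW] = ½·(1·(-1−7) + (-3)·(7−(11/8)) + 8·(11/8−(-1))) = ½·(-8 − 135/8 + 19) = -47/16, so the U-coordinate is (-47/16)/(-47/2) = 1/8.
[UPW] = ½·((-4)·(11/8−7) + 1·(7−(-6)) + 8·(-6−(11/8))) = ½·(45/2 + 13 − 59) = -47/4, so the V-coordinate is 1/2.
[UVP] = ½·((-4)·(-1−(11/8)) + (-3)·(11/8−(-6)) + 1·(-6−(-1))) = ½·(19/2 − 177/8 − 5) = -141/16, so the W-coordinate is 3/8.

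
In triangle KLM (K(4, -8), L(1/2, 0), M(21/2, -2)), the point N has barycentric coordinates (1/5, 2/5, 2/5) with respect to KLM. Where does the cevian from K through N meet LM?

Line KN meets LM where the K-coordinate vanishes; zeroing N's K-weight and renormalizing leaves L, M-weights 2/5 : 2/5 → (1/2, 1/2).
So J = (1/2)·L + (1/2)·M = (11/2, -1).

(11/2, -1)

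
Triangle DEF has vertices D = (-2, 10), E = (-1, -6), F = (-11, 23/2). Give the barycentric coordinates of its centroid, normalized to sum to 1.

(1/3, 1/3, 1/3)

The centroid is the average of the vertices, so each weight is 1/3.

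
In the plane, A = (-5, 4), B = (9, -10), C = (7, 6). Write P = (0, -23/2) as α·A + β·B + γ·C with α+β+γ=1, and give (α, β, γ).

Signed area of the reference triangle: [ABC] = ½·((-5)·(-10−6) + 9·(6−4) + 7·(4−(-10))) = ½·(80 + 18 + 98) = 98.
[PBC] = ½·(0·(-10−6) + 9·(6−(-23/2)) + 7·(-23/2−(-10))) = ½·(0 + 315/2 − 21/2) = 147/2, so the A-coordinate is (147/2)/98 = 3/4.
[APC] = ½·((-5)·(-23/2−6) + 0·(6−4) + 7·(4−(-23/2))) = ½·(175/2 + 0 + 217/2) = 98, so the B-coordinate is 1.
[ABP] = ½·((-5)·(-10−(-23/2)) + 9·(-23/2−4) + 0·(4−(-10))) = ½·(-15/2 − 279/2 + 0) = -147/2, so the C-coordinate is -3/4.
Check: 3/4 + 1 − 3/4 = 1.

(3/4, 1, -3/4)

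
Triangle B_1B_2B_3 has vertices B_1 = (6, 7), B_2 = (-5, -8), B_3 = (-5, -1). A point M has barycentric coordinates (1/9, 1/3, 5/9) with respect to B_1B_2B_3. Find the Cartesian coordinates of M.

(-34/9, -22/9)

M = (1/9)·B_1 + (1/3)·B_2 + (5/9)·B_3.
x-coordinate: (1/9)·6 + (1/3)·(-5) + (5/9)·(-5) = -34/9.
y-coordinate: (1/9)·7 + (1/3)·(-8) + (5/9)·(-1) = -22/9.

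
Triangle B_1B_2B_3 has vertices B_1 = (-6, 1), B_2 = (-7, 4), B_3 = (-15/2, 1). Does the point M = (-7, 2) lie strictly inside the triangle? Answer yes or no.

yes

Barycentric coordinates of M: (2/9, 1/3, 4/9).
The three coordinates are positive, positive, positive; a point is interior exactly when all three are positive.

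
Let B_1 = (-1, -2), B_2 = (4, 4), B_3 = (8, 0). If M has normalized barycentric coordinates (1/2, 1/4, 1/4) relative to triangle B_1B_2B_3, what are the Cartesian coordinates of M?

M = (1/2)·B_1 + (1/4)·B_2 + (1/4)·B_3.
x-coordinate: (1/2)·(-1) + (1/4)·4 + (1/4)·8 = 5/2.
y-coordinate: (1/2)·(-2) + (1/4)·4 + (1/4)·0 = 0.

(5/2, 0)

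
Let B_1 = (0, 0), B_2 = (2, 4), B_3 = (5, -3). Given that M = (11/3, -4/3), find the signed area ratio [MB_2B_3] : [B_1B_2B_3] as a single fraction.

[B_1B_2B_3] = ½·(0·(4−(-3)) + 2·(-3−0) + 5·(0−4)) = ½·(0 − 6 − 20) = -13.
[MB_2B_3] = ½·((11/3)·(4−(-3)) + 2·(-3−(-4/3)) + 5·(-4/3−4)) = ½·(77/3 − 10/3 − 80/3) = -13/6, so the ratio is (-13/6)/(-13) = 1/6.

1/6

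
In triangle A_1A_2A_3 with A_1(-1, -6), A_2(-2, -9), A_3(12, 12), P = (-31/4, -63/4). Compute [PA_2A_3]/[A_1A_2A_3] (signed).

[A_1A_2A_3] = ½·((-1)·(-9−12) + (-2)·(12−(-6)) + 12·(-6−(-9))) = ½·(21 − 36 + 36) = 21/2.
[PA_2A_3] = ½·((-31/4)·(-9−12) + (-2)·(12−(-63/4)) + 12·(-63/4−(-9))) = ½·(651/4 − 111/2 − 81) = 105/8, so the ratio is (105/8)/(21/2) = 5/4.

5/4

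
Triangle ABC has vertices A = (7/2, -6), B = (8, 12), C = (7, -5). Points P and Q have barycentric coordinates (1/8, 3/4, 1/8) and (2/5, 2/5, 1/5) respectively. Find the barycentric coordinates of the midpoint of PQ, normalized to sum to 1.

(21/80, 23/40, 13/80)

Since both coordinate triples sum to 1, the midpoint's barycentrics are the componentwise average.
(1/8+2/5)/2 = 21/80; similarly 23/40 and 13/80.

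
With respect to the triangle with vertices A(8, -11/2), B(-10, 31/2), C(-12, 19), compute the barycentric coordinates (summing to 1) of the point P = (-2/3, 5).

Signed area of the reference triangle: [ABC] = ½·(8·(31/2−19) + (-10)·(19−(-11/2)) + (-12)·(-11/2−(31/2))) = ½·(-28 − 245 + 252) = -21/2.
[PBC] = ½·((-2/3)·(31/2−19) + (-10)·(19−5) + (-12)·(5−(31/2))) = ½·(7/3 − 140 + 126) = -35/6, so the A-coordinate is (-35/6)/(-21/2) = 5/9.
[APC] = ½·(8·(5−19) + (-2/3)·(19−(-11/2)) + (-12)·(-11/2−5)) = ½·(-112 − 49/3 + 126) = -7/6, so the B-coordinate is 1/9.
[ABP] = ½·(8·(31/2−5) + (-10)·(5−(-11/2)) + (-2/3)·(-11/2−(31/2))) = ½·(84 − 105 + 14) = -7/2, so the C-coordinate is 1/3.
Check: 5/9 + 1/9 + 1/3 = 1.

(5/9, 1/9, 1/3)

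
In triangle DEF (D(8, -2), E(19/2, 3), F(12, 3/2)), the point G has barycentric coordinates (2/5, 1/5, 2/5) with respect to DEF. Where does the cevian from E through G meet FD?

(10, -1/4)

Line EG meets FD where the E-coordinate vanishes; zeroing G's E-weight and renormalizing leaves F, D-weights 2/5 : 2/5 → (1/2, 1/2).
So H = (1/2)·F + (1/2)·D = (10, -1/4).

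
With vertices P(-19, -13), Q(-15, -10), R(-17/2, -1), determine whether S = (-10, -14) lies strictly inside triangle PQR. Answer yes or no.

no

Barycentric coordinates of S: (-142/33, 79/11, -62/33).
The three coordinates are negative, positive, negative; a point is interior exactly when all three are positive.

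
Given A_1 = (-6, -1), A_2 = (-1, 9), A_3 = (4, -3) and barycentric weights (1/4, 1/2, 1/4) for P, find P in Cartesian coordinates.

(-1, 7/2)

P = (1/4)·A_1 + (1/2)·A_2 + (1/4)·A_3.
x-coordinate: (1/4)·(-6) + (1/2)·(-1) + (1/4)·4 = -1.
y-coordinate: (1/4)·(-1) + (1/2)·9 + (1/4)·(-3) = 7/2.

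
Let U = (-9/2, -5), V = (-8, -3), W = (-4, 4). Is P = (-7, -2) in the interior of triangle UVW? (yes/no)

Barycentric coordinates of P: (6/65, 48/65, 11/65).
The three coordinates are positive, positive, positive; a point is interior exactly when all three are positive.

yes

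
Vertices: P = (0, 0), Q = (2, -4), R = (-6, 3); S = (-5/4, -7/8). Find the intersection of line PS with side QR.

(-10/7, -1)

Barycentric coordinates of S with respect to PQR: (1/8, 1/2, 3/8).
On side QR the P-coordinate is zero; dropping S's P-weight 1/8 and renormalizing the remaining 1/2 : 3/8 gives weights 4/7, 3/7 on Q, R.
T = (4/7)·(2, -4) + (3/7)·(-6, 3) = (-10/7, -1).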